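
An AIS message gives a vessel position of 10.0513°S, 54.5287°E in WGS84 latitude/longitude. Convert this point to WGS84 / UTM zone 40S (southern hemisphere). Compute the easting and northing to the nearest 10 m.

E 229120 m, N 8887900 m

Zone 40 central meridian λ₀ = 6×40 − 183 = 57°; Δλ = -2.4713°.
Transverse Mercator on WGS84 with k₀ = 0.9996 gives E = 229119.794 m, N = 8887895.543 m.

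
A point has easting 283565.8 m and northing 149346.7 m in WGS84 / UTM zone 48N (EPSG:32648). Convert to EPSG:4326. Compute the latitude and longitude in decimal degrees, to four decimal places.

lat 1.3504°, lon 103.0548°

Zone 48N: λ₀ = 105°, k₀ = 0.9996, false easting 500000 m.
Meridian distance M = (N − FN)/k₀ = 149406.5 m.
Inverse transverse Mercator on WGS84 gives φ = 1.35040035°, λ = 103.05479963°.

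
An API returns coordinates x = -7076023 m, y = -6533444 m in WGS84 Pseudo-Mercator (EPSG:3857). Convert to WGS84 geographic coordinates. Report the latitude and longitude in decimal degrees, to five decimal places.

lat -50.50070°, lon -63.56500°

R = 6378137 m. λ = x/R = -63.56499612°.
φ = 2·arctan(exp(y/R)) − 90° = 2·arctan(0.35903) − 90° = -50.50069957°.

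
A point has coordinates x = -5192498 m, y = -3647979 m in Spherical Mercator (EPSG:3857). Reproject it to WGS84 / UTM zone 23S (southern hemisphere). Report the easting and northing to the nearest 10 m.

E 343140 m, N 6556250 m

Web Mercator inverse (R = 6378137 m) → φ = -31.11719872°, λ = -46.64500316°.
UTM 23S forward: E = 343140.304 m, N = 6556245.490 m.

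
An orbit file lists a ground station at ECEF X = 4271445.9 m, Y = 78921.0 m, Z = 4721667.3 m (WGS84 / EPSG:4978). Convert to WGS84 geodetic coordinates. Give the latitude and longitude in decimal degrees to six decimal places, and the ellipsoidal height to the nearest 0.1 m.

lat 48.052500°, lon 1.058500°, h 1192.4 m

λ = atan2(Y, X) = 1.05850007°; p = √(X²+Y²) = 4272174.9 m.
Bowring's method on WGS84 (a = 6378137 m, b = 6356752.314 m) gives φ = 48.05250041°, h = 1192.412 m.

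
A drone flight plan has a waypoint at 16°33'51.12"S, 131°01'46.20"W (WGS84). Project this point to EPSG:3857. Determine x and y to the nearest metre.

x -14586137 m, y -1870154 m

Web Mercator is spherical with R = a = 6378137 m.
x = R·λ = 6378137 × -2.286896192 = -14586137.219 m.
y = R·ln tan(π/4 + φ/2) = 6378137 × -0.293213170 = -1870153.766 m.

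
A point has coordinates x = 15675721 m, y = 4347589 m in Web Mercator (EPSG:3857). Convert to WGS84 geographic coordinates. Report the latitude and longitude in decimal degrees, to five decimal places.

R = 6378137 m. λ = x/R = 140.81739764°.
φ = 2·arctan(exp(y/R)) − 90° = 2·arctan(1.97712) − 90° = 36.34059867°.

lat 36.34060°, lon 140.81740°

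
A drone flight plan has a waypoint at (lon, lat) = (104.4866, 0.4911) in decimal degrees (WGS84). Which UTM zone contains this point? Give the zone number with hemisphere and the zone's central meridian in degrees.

Zone 48N, central meridian 105°

UTM zone = ⌊(λ + 180)/6⌋ + 1; 104.4866° ∈ [102°, 108°) → zone 48.
Hemisphere: N (φ ≥ 0).
Central meridian λ₀ = 6×48 − 183 = 105°.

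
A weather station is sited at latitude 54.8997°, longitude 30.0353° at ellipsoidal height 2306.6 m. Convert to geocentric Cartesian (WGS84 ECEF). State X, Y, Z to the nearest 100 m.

X 3183300 m, Y 1840500 m, Z 5196900 m

WGS84: a = 6378137 m, e² = 0.006694380; N(φ) = a/√(1−e²sin²φ) = 6392475.349 m.
X = (N+h)·cosφ·cosλ = 3183294.566 m; Y = (N+h)·cosφ·sinλ = 1840491.881 m; Z = (N(1−e²)+h)·sinφ = 5196858.300 m.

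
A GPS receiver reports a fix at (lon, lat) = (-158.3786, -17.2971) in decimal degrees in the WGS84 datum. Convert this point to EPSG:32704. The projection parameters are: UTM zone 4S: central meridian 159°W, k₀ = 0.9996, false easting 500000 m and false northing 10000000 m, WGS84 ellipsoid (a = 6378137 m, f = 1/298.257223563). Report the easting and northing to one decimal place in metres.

E 566039.8 m, N 8087471.3 m

Zone 4 central meridian λ₀ = 6×4 − 183 = -159°; Δλ = +0.6214°.
Transverse Mercator on WGS84 with k₀ = 0.9996 gives E = 566039.798 m, N = 8087471.318 m.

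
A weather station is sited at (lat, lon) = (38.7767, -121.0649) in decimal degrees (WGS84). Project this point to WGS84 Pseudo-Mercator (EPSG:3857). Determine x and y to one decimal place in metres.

Web Mercator is spherical with R = a = 6378137 m.
x = R·λ = 6378137 × -2.112981114 = -13476883.021 m.
y = R·ln tan(π/4 + φ/2) = 6378137 × 0.735283054 = 4689736.0504 m.

x -13476883.0 m, y 4689736.1 m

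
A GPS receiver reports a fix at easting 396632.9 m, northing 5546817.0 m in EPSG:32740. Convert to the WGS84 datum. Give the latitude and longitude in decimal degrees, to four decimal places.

lat -40.2227°, lon 55.7851°

Zone 40S: λ₀ = 57°, k₀ = 0.9996, false easting 500000 m, false northing 10000000 m.
Meridian distance M = (N − FN)/k₀ = -4454965.0 m.
Inverse transverse Mercator on WGS84 gives φ = -40.22270034°, λ = 55.78510028°.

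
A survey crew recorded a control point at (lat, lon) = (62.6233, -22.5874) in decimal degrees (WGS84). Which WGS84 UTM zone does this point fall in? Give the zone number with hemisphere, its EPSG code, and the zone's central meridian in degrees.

Zone 27N (EPSG:32627), central meridian -21°

UTM zone = ⌊(λ + 180)/6⌋ + 1; -22.5874° ∈ [-24°, -18°) → zone 27.
Hemisphere: N (φ ≥ 0).
Central meridian λ₀ = 6×27 − 183 = -21°.
EPSG code: 32627.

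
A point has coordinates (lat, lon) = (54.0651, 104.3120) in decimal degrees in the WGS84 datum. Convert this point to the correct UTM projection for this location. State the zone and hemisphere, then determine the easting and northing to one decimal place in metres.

Zone 48N: E 454972.6 m, N 5990983.7 m

Longitude 104.3120° lies in the 6° band [102°, 108°), giving zone 48; latitude is north of the equator, so 48N.
Zone 48 central meridian λ₀ = 6×48 − 183 = 105°; Δλ = -0.6880°.
Transverse Mercator on WGS84 with k₀ = 0.9996 gives E = 454972.643 m, N = 5990983.654 m.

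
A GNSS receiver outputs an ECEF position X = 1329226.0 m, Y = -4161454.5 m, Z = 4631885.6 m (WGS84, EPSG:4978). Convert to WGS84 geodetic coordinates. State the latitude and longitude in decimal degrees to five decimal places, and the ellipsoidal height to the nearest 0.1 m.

lat 46.86770°, lon -72.28580°, h 224.5 m

λ = atan2(Y, X) = -72.28580047°; p = √(X²+Y²) = 4368586.2 m.
Bowring's method on WGS84 (a = 6378137 m, b = 6356752.314 m) gives φ = 46.86770001°, h = 224.547 m.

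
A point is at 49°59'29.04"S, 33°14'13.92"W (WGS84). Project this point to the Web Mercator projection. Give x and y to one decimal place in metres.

x -3699948.2 m, y -6444786.6 m

Web Mercator is spherical with R = a = 6378137 m.
x = R·λ = 6378137 × -0.580098574 = -3699948.179 m.
y = R·ln tan(π/4 + φ/2) = 6378137 × -1.010449698 = -6444786.606 m.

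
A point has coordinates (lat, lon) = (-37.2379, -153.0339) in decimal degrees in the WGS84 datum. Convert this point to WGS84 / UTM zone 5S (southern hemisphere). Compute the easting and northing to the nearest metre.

E 496993 m, N 5878736 m

Zone 5 central meridian λ₀ = 6×5 − 183 = -153°; Δλ = -0.0339°.
Transverse Mercator on WGS84 with k₀ = 0.9996 gives E = 496993.134 m, N = 5878735.540 m.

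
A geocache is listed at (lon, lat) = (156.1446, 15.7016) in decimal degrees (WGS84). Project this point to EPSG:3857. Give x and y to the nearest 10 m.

x 17381940 m, y 1770190 m

Web Mercator is spherical with R = a = 6378137 m.
x = R·λ = 6378137 × 2.725237379 = 17381937.362 m.
y = R·ln tan(π/4 + φ/2) = 6378137 × 0.277540604 = 1770191.996 m.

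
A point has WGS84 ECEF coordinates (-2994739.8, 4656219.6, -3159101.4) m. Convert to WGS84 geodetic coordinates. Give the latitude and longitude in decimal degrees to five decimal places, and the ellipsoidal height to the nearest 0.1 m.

λ = atan2(Y, X) = 122.74789978°; p = √(X²+Y²) = 5536140.1 m.
Bowring's method on WGS84 (a = 6378137 m, b = 6356752.314 m) gives φ = -29.87639959°, h = 1205.908 m.

lat -29.87640°, lon 122.74790°, h 1205.9 m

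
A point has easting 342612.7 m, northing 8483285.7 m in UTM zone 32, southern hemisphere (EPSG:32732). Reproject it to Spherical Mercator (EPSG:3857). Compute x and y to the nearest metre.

Unproject from UTM 32S (λ₀ = 9°) → φ = -13.71529984°, λ = 7.54449978°.
Web Mercator (R = 6378137 m): x = 839849.874 m, y = -1541573.726 m.

x 839850 m, y -1541574 m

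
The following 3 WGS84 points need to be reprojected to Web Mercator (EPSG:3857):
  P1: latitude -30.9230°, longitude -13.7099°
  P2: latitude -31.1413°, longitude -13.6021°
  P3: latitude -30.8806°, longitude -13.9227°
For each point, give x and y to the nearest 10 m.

Web Mercator: x = R·λ, y = R·ln tan(π/4+φ/2), R = 6378137 m.
P1 (-30.9230°, -13.7099°) → (-1526179.087, -3622753.260) m.
P2 (-31.1413°, -13.6021°) → (-1514178.846, -3651113.266) m.
P3 (-30.8806°, -13.9227°) → (-1549867.874, -3617252.469) m.

P1: x -1526180 m, y -3622750 m; P2: x -1514180 m, y -3651110 m; P3: x -1549870 m, y -3617250 m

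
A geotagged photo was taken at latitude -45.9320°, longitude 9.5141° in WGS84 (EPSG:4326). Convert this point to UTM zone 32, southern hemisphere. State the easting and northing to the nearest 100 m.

E 539900 m, N 4913400 m

Zone 32 central meridian λ₀ = 6×32 − 183 = 9°; Δλ = +0.5141°.
Transverse Mercator on WGS84 with k₀ = 0.9996 gives E = 539856.673 m, N = 4913379.249 m.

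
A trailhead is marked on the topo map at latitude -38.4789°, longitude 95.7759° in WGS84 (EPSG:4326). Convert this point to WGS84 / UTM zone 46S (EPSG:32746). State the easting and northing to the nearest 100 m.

E 742100 m, N 5737400 m

Zone 46 central meridian λ₀ = 6×46 − 183 = 93°; Δλ = +2.7759°.
Transverse Mercator on WGS84 with k₀ = 0.9996 gives E = 742144.763 m, N = 5737396.408 m.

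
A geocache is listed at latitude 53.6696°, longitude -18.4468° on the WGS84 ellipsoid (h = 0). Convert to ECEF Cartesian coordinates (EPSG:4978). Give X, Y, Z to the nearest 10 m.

WGS84: a = 6378137 m, e² = 0.006694380; N(φ) = a/√(1−e²sin²φ) = 6392038.008 m.
X = (N+h)·cosφ·cosλ = 3592324.330 m; Y = (N+h)·cosφ·sinλ = -1198267.104 m; Z = (N(1−e²)+h)·sinφ = 5115042.866 m.

X 3592320 m, Y -1198270 m, Z 5115040 m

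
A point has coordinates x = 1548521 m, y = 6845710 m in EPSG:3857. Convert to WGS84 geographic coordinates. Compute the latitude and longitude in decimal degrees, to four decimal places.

R = 6378137 m. λ = x/R = 13.91060082°.
φ = 2·arctan(exp(y/R)) − 90° = 2·arctan(2.92504) − 90° = 52.25139962°.

lat 52.2514°, lon 13.9106°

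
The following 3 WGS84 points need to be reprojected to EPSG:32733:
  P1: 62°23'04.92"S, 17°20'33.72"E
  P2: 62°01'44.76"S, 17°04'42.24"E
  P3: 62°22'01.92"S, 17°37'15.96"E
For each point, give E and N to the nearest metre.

P1: E 621135 m, N 3080768 m; P2: E 608744 m, N 3120836 m; P3: E 635604 m, N 3082164 m

UTM zone 33S: λ₀ = 15°, k₀ = 0.9996.
P1 (-62.3847°, 17.3427°) → (621135.049, 3080767.897) m.
P2 (-62.0291°, 17.0784°) → (608743.753, 3120835.862) m.
P3 (-62.3672°, 17.6211°) → (635604.010, 3082163.688) m.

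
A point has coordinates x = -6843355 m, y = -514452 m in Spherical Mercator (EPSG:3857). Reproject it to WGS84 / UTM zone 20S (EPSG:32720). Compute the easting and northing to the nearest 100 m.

E 669200 m, N 9489600 m

Web Mercator inverse (R = 6378137 m) → φ = -4.61639808°, λ = -61.47490391°.
UTM 20S forward: E = 669177.989 m, N = 9489556.985 m.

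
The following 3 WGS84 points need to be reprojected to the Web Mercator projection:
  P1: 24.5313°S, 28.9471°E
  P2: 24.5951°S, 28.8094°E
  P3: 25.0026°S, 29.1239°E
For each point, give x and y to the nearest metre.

Web Mercator: x = R·λ, y = R·ln tan(π/4+φ/2), R = 6378137 m.
P1 (-24.5313°, 28.9471°) → (3222376.432, -2818284.273) m.
P2 (-24.5951°, 28.8094°) → (3207047.738, -2826093.134) m.
P3 (-25.0026°, 29.1239°) → (3242057.718, -2876063.979) m.

P1: x 3222376 m, y -2818284 m; P2: x 3207048 m, y -2826093 m; P3: x 3242058 m, y -2876064 m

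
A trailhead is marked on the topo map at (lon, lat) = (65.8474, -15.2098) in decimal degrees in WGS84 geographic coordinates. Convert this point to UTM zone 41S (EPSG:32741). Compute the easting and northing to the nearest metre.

Zone 41 central meridian λ₀ = 6×41 − 183 = 63°; Δλ = +2.8474°.
Transverse Mercator on WGS84 with k₀ = 0.9996 gives E = 805925.593 m, N = 8316473.446 m.

E 805926 m, N 8316473 m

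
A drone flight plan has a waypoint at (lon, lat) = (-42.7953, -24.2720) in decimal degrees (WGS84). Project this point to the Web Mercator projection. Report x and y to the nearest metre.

Web Mercator is spherical with R = a = 6378137 m.
x = R·λ = 6378137 × -0.746918889 = -4763951.004 m.
y = R·ln tan(π/4 + φ/2) = 6378137 × -0.436896808 = -2786587.695 m.

x -4763951 m, y -2786588 m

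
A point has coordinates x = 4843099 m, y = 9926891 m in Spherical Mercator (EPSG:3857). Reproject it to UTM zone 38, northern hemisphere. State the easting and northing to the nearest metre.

E 432695 m, N 7341021 m

Web Mercator inverse (R = 6378137 m) → φ = 66.18219958°, λ = 43.50629854°.
UTM 38N forward: E = 432695.172 m, N = 7341021.430 m.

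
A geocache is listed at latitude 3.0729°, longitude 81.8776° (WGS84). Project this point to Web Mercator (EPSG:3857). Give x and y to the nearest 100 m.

x 9114600 m, y 342200 m

Web Mercator is spherical with R = a = 6378137 m.
x = R·λ = 6378137 × 1.429033704 = 9114572.739 m.
y = R·ln tan(π/4 + φ/2) = 6378137 × 0.053657953 = 342237.772 m.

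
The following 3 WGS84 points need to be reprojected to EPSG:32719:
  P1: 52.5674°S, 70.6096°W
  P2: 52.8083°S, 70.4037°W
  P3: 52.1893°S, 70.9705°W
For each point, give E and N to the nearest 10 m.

P1: E 390910 m, N 4174630 m; P2: E 405380 m, N 4148130 m; P3: E 365300 m, N 4216080 m

UTM zone 19S: λ₀ = -69°, k₀ = 0.9996.
P1 (-52.5674°, -70.6096°) → (390906.314, 4174633.941) m.
P2 (-52.8083°, -70.4037°) → (405383.001, 4148130.795) m.
P3 (-52.1893°, -70.9705°) → (365302.018, 4216076.716) m.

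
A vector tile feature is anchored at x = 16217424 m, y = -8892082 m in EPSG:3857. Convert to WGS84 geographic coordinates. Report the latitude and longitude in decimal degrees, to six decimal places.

R = 6378137 m. λ = x/R = 145.68359848°.
φ = 2·arctan(exp(y/R)) − 90° = 2·arctan(0.24804) − 90° = -62.13859926°.

lat -62.138599°, lon 145.683598°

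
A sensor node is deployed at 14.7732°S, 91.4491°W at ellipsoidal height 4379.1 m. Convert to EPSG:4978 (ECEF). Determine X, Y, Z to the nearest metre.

X -156105 m, Y -6170896 m, Z -1616964 m

WGS84: a = 6378137 m, e² = 0.006694380; N(φ) = a/√(1−e²sin²φ) = 6379525.591 m.
X = (N+h)·cosφ·cosλ = -156104.918 m; Y = (N+h)·cosφ·sinλ = -6170896.293 m; Z = (N(1−e²)+h)·sinφ = -1616964.202 m.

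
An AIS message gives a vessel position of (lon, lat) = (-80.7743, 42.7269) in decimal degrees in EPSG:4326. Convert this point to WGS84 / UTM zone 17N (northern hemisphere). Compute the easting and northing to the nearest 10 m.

E 518480 m, N 4730510 m

Zone 17 central meridian λ₀ = 6×17 − 183 = -81°; Δλ = +0.2257°.
Transverse Mercator on WGS84 with k₀ = 0.9996 gives E = 518477.704 m, N = 4730512.925 m.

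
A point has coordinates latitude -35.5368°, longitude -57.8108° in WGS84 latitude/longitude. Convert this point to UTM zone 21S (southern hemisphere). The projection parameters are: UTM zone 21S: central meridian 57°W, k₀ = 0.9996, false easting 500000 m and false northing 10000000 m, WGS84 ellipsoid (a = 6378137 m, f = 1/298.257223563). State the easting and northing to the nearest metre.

Zone 21 central meridian λ₀ = 6×21 − 183 = -57°; Δλ = -0.8108°.
Transverse Mercator on WGS84 with k₀ = 0.9996 gives E = 426498.786 m, N = 6067122.927 m.

E 426499 m, N 6067123 m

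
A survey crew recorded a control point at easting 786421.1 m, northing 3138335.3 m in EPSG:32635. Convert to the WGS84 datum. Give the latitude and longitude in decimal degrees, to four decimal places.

lat 28.3400°, lon 29.9216°

Zone 35N: λ₀ = 27°, k₀ = 0.9996, false easting 500000 m.
Meridian distance M = (N − FN)/k₀ = 3139591.1 m.
Inverse transverse Mercator on WGS84 gives φ = 28.33999987°, λ = 29.92160029°.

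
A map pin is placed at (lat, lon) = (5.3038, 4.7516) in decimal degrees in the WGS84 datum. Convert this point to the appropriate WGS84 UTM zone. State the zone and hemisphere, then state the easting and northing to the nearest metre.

Longitude 4.7516° lies in the 6° band [0°, 6°), giving zone 31; latitude is north of the equator, so 31N.
Zone 31 central meridian λ₀ = 6×31 − 183 = 3°; Δλ = +1.7516°.
Transverse Mercator on WGS84 with k₀ = 0.9996 gives E = 694110.207 m, N = 586520.377 m.

Zone 31N: E 694110 m, N 586520 m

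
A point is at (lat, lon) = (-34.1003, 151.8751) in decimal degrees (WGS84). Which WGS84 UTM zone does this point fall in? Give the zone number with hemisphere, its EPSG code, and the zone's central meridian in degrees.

UTM zone = ⌊(λ + 180)/6⌋ + 1; 151.8751° ∈ [150°, 156°) → zone 56.
Hemisphere: S (φ < 0).
Central meridian λ₀ = 6×56 − 183 = 153°.
EPSG code: 32756.

Zone 56S (EPSG:32756), central meridian 153°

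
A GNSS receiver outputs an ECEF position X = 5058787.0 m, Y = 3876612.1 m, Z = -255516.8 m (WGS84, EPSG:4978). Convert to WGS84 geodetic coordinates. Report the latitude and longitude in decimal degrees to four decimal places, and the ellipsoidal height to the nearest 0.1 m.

lat -2.3113°, lon 37.4634°, h 356.2 m

λ = atan2(Y, X) = 37.46339985°; p = √(X²+Y²) = 6373338.8 m.
Bowring's method on WGS84 (a = 6378137 m, b = 6356752.314 m) gives φ = -2.31130025°, h = 356.248 m.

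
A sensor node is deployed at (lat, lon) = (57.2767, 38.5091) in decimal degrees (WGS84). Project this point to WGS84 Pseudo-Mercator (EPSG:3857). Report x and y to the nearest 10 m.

Web Mercator is spherical with R = a = 6378137 m.
x = R·λ = 6378137 × 0.672110587 = 4286813.403 m.
y = R·ln tan(π/4 + φ/2) = 6378137 × 1.225575008 = 7816885.307 m.

x 4286810 m, y 7816890 m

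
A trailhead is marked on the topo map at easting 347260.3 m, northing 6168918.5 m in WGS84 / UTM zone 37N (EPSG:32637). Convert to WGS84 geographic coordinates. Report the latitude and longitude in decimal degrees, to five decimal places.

Zone 37N: λ₀ = 39°, k₀ = 0.9996, false easting 500000 m.
Meridian distance M = (N − FN)/k₀ = 6171387.1 m.
Inverse transverse Mercator on WGS84 gives φ = 55.64209955°, λ = 36.57309957°.

lat 55.64210°, lon 36.57310°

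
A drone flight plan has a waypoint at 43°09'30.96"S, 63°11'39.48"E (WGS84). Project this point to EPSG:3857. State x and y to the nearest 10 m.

Web Mercator is spherical with R = a = 6378137 m.
x = R·λ = 6378137 × 1.102948603 = 7034757.297 m.
y = R·ln tan(π/4 + φ/2) = 6378137 × -0.836630450 = -5336143.626 m.

x 7034760 m, y -5336140 m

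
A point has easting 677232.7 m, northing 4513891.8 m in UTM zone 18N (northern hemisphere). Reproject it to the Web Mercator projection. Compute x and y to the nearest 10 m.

x -8115240 m, y 4976550 m

Unproject from UTM 18N (λ₀ = -75°) → φ = 40.75690028°, λ = -72.90039995°.
Web Mercator (R = 6378137 m): x = -8115235.401 m, y = 4976550.367 m.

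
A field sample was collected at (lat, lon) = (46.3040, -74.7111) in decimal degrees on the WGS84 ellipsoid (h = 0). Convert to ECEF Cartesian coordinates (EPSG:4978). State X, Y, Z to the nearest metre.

X 1163898 m, Y -4257735 m, Z 4588656 m

WGS84: a = 6378137 m, e² = 0.006694380; N(φ) = a/√(1−e²sin²φ) = 6389326.507 m.
X = (N+h)·cosφ·cosλ = 1163897.826 m; Y = (N+h)·cosφ·sinλ = -4257734.558 m; Z = (N(1−e²)+h)·sinφ = 4588656.080 m.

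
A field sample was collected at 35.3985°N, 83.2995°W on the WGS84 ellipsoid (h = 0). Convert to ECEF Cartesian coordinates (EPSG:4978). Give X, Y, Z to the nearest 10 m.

X 607310 m, Y -5169390 m, Z 3673990 m

WGS84: a = 6378137 m, e² = 0.006694380; N(φ) = a/√(1−e²sin²φ) = 6385312.521 m.
X = (N+h)·cosφ·cosλ = 607309.596 m; Y = (N+h)·cosφ·sinλ = -5169390.879 m; Z = (N(1−e²)+h)·sinφ = 3673994.187 m.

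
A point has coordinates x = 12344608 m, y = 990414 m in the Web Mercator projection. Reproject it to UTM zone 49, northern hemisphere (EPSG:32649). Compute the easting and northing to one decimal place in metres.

E 488289.8 m, N 979541.6 m

Web Mercator inverse (R = 6378137 m) → φ = 8.86149910°, λ = 110.89350043°.
UTM 49N forward: E = 488289.783 m, N = 979541.638 m.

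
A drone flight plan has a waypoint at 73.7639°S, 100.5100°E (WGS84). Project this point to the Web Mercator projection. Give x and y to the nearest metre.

x 11188722 m, y -12420872 m

Web Mercator is spherical with R = a = 6378137 m.
x = R·λ = 6378137 × 1.754230431 = 11188722.020 m.
y = R·ln tan(π/4 + φ/2) = 6378137 × -1.947413757 = -12420871.738 m.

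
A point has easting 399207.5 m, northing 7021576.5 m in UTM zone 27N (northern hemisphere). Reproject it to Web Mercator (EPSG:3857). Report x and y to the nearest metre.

x -2561617 m, y 9176373 m

Unproject from UTM 27N (λ₀ = -21°) → φ = 63.30880041°, λ = -23.01139956°.
Web Mercator (R = 6378137 m): x = -2561617.281 m, y = 9176373.141 m.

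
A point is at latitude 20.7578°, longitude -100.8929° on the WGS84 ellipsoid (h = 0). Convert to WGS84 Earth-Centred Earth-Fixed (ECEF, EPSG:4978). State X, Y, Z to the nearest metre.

X -1127535 m, Y -5859116 m, Z 2246341 m

WGS84: a = 6378137 m, e² = 0.006694380; N(φ) = a/√(1−e²sin²φ) = 6380820.370 m.
X = (N+h)·cosφ·cosλ = -1127534.983 m; Y = (N+h)·cosφ·sinλ = -5859116.208 m; Z = (N(1−e²)+h)·sinφ = 2246340.558 m.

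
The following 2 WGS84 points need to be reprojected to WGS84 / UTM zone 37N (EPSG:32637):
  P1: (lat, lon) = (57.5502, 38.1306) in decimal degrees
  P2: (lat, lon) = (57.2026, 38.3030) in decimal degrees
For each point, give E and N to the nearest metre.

UTM zone 37N: λ₀ = 39°, k₀ = 0.9996.
P1 (57.5502°, 38.1306°) → (447968.501, 6378967.452) m.
P2 (57.2026°, 38.3030°) → (457889.515, 6340154.084) m.

P1: E 447969 m, N 6378967 m; P2: E 457890 m, N 6340154 m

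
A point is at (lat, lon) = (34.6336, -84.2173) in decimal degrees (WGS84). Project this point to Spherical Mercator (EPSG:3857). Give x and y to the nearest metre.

Web Mercator is spherical with R = a = 6378137 m.
x = R·λ = 6378137 × -1.469869172 = -9375026.952 m.
y = R·ln tan(π/4 + φ/2) = 6378137 × 0.645047238 = 4114199.657 m.

x -9375027 m, y 4114200 m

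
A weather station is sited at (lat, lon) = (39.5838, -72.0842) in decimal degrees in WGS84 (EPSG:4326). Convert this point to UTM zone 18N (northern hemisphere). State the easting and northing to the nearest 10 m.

E 750420 m, N 4385630 m

Zone 18 central meridian λ₀ = 6×18 − 183 = -75°; Δλ = +2.9158°.
Transverse Mercator on WGS84 with k₀ = 0.9996 gives E = 750416.825 m, N = 4385626.895 m.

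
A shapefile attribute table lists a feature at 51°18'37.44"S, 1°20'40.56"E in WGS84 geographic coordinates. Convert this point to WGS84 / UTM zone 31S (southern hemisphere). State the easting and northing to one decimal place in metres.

E 384621.5 m, N 4314355.4 m

Zone 31 central meridian λ₀ = 6×31 − 183 = 3°; Δλ = -1.6554°.
Transverse Mercator on WGS84 with k₀ = 0.9996 gives E = 384621.497 m, N = 4314355.390 m.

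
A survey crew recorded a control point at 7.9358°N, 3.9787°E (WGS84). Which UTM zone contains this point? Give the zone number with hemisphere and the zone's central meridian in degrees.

Zone 31N, central meridian 3°

UTM zone = ⌊(λ + 180)/6⌋ + 1; 3.9787° ∈ [0°, 6°) → zone 31.
Hemisphere: N (φ ≥ 0).
Central meridian λ₀ = 6×31 − 183 = 3°.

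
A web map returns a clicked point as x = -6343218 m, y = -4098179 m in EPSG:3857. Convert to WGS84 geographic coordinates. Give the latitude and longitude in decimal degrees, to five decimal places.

R = 6378137 m. λ = x/R = -56.98209680°.
φ = 2·arctan(exp(y/R)) − 90° = 2·arctan(0.52596) − 90° = -34.51510097°.

lat -34.51510°, lon -56.98210°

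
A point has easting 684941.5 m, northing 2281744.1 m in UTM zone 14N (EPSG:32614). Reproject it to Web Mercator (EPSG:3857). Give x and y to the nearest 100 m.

Unproject from UTM 14N (λ₀ = -99°) → φ = 20.62579998°, λ = -97.22509972°.
Web Mercator (R = 6378137 m): x = -10823048.593 m, y = 2347314.755 m.

x -10823000 m, y 2347300 m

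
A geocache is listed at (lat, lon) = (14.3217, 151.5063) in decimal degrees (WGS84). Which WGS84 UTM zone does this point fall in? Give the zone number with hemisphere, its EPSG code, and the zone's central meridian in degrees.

Zone 56N (EPSG:32656), central meridian 153°

UTM zone = ⌊(λ + 180)/6⌋ + 1; 151.5063° ∈ [150°, 156°) → zone 56.
Hemisphere: N (φ ≥ 0).
Central meridian λ₀ = 6×56 − 183 = 153°.
EPSG code: 32656.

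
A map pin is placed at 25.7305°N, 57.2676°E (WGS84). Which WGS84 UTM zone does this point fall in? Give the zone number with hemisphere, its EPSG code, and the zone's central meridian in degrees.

UTM zone = ⌊(λ + 180)/6⌋ + 1; 57.2676° ∈ [54°, 60°) → zone 40.
Hemisphere: N (φ ≥ 0).
Central meridian λ₀ = 6×40 − 183 = 57°.
EPSG code: 32640.

Zone 40N (EPSG:32640), central meridian 57°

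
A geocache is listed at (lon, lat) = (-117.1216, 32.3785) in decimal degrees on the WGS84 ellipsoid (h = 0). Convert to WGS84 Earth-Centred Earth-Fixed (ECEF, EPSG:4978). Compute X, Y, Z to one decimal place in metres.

WGS84: a = 6378137 m, e² = 0.006694380; N(φ) = a/√(1−e²sin²φ) = 6384268.054 m.
X = (N+h)·cosφ·cosλ = -2457970.352 m; Y = (N+h)·cosφ·sinλ = -4798833.273 m; Z = (N(1−e²)+h)·sinφ = 3395951.911 m.

X -2457970.4 m, Y -4798833.3 m, Z 3395951.9 m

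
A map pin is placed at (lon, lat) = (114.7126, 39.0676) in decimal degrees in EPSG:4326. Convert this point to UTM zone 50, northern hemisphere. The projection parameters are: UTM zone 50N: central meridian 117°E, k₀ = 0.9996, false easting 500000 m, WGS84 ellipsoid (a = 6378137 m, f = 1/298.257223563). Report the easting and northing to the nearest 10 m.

E 302110 m, N 4326770 m

Zone 50 central meridian λ₀ = 6×50 − 183 = 117°; Δλ = -2.2874°.
Transverse Mercator on WGS84 with k₀ = 0.9996 gives E = 302107.708 m, N = 4326768.564 m.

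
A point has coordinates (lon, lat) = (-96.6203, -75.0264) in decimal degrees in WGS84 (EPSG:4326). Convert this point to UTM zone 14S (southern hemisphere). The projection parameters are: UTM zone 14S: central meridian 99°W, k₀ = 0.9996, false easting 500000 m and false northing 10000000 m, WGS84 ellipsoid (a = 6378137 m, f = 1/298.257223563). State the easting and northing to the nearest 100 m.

E 568600 m, N 1672100 m

Zone 14 central meridian λ₀ = 6×14 − 183 = -99°; Δλ = +2.3797°.
Transverse Mercator on WGS84 with k₀ = 0.9996 gives E = 568615.316 m, N = 1672070.876 m.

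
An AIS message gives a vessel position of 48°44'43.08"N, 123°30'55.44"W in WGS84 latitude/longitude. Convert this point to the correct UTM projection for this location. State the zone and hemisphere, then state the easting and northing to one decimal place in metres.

Zone 10N: E 462110.6 m, N 5399270.7 m

Longitude -123.5154° lies in the 6° band [-126°, -120°), giving zone 10; latitude is north of the equator, so 10N.
Zone 10 central meridian λ₀ = 6×10 − 183 = -123°; Δλ = -0.5154°.
Transverse Mercator on WGS84 with k₀ = 0.9996 gives E = 462110.565 m, N = 5399270.737 m.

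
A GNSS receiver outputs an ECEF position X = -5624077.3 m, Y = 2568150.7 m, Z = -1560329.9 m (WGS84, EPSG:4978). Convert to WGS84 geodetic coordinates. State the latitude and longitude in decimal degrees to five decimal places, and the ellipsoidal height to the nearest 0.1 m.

lat -14.25560°, lon 155.45690°, h -309.6 m

λ = atan2(Y, X) = 155.45690022°; p = √(X²+Y²) = 6182689.0 m.
Bowring's method on WGS84 (a = 6378137 m, b = 6356752.314 m) gives φ = -14.25559995°, h = -309.637 m.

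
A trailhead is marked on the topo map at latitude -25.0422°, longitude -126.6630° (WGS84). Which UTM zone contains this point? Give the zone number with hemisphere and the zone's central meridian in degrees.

UTM zone = ⌊(λ + 180)/6⌋ + 1; -126.6630° ∈ [-132°, -126°) → zone 9.
Hemisphere: S (φ < 0).
Central meridian λ₀ = 6×9 − 183 = -129°.

Zone 9S, central meridian -129°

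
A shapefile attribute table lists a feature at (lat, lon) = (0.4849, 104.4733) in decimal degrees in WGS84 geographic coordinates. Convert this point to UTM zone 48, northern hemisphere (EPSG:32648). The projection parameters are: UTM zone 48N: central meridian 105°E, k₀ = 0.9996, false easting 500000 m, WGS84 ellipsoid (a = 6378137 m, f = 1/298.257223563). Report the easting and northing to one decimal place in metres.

E 441392.7 m, N 53598.3 m

Zone 48 central meridian λ₀ = 6×48 − 183 = 105°; Δλ = -0.5267°.
Transverse Mercator on WGS84 with k₀ = 0.9996 gives E = 441392.731 m, N = 53598.312 m.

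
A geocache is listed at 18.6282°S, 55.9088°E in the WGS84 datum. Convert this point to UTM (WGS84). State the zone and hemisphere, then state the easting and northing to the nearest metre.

Longitude 55.9088° lies in the 6° band [54°, 60°), giving zone 40; latitude is south of the equator, so 40S.
Zone 40 central meridian λ₀ = 6×40 − 183 = 57°; Δλ = -1.0912°.
Transverse Mercator on WGS84 with k₀ = 0.9996 gives E = 384893.072 m, N = 7939960.422 m.

Zone 40S: E 384893 m, N 7939960 m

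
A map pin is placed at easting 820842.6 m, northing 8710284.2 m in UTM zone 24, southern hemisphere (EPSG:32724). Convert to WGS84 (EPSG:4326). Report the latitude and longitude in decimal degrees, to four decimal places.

lat -11.6518°, lon -36.0576°

Zone 24S: λ₀ = -39°, k₀ = 0.9996, false easting 500000 m, false northing 10000000 m.
Meridian distance M = (N − FN)/k₀ = -1290231.9 m.
Inverse transverse Mercator on WGS84 gives φ = -11.65180029°, λ = -36.05760024°.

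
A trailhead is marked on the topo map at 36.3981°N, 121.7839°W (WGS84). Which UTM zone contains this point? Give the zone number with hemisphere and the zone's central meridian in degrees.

Zone 10N, central meridian -123°

UTM zone = ⌊(λ + 180)/6⌋ + 1; -121.7839° ∈ [-126°, -120°) → zone 10.
Hemisphere: N (φ ≥ 0).
Central meridian λ₀ = 6×10 − 183 = -123°.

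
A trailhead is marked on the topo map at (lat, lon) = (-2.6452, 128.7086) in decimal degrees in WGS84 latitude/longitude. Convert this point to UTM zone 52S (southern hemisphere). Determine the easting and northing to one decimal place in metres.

E 467608.7 m, N 9707620.0 m

Zone 52 central meridian λ₀ = 6×52 − 183 = 129°; Δλ = -0.2914°.
Transverse Mercator on WGS84 with k₀ = 0.9996 gives E = 467608.655 m, N = 9707620.036 m.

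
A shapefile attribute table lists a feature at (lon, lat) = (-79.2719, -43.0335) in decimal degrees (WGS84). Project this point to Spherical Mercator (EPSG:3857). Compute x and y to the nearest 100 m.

Web Mercator is spherical with R = a = 6378137 m.
x = R·λ = 6378137 × -1.383555659 = -8824507.542 m.
y = R·ln tan(π/4 + φ/2) = 6378137 × -0.833640337 = -5317072.279 m.

x -8824500 m, y -5317100 m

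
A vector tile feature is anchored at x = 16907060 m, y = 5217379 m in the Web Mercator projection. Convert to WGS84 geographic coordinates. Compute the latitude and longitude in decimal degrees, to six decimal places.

lat 42.375397°, lon 151.878704°

R = 6378137 m. λ = x/R = 151.87870408°.
φ = 2·arctan(exp(y/R)) − 90° = 2·arctan(2.26599) − 90° = 42.37539685°.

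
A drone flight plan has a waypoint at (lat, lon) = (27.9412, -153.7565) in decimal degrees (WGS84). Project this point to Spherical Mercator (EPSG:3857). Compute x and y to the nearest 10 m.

x -17116100 m, y 3241560 m

Web Mercator is spherical with R = a = 6378137 m.
x = R·λ = 6378137 × -2.683557171 = -17116095.286 m.
y = R·ln tan(π/4 + φ/2) = 6378137 × 0.508230299 = 3241562.475 m.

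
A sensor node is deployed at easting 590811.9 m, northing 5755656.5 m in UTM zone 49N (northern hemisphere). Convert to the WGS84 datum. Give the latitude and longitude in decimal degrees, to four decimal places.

Zone 49N: λ₀ = 111°, k₀ = 0.9996, false easting 500000 m.
Meridian distance M = (N − FN)/k₀ = 5757959.7 m.
Inverse transverse Mercator on WGS84 gives φ = 51.94419988°, λ = 112.32119992°.

lat 51.9442°, lon 112.3212°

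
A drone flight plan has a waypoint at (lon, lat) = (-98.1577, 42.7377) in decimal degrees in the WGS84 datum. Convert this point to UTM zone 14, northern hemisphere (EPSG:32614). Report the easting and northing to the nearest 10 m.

Zone 14 central meridian λ₀ = 6×14 − 183 = -99°; Δλ = +0.8423°.
Transverse Mercator on WGS84 with k₀ = 0.9996 gives E = 568945.997 m, N = 4732031.436 m.

E 568950 m, N 4732030 m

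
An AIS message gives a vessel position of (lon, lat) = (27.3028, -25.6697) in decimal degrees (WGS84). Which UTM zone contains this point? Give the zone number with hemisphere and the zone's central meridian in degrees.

UTM zone = ⌊(λ + 180)/6⌋ + 1; 27.3028° ∈ [24°, 30°) → zone 35.
Hemisphere: S (φ < 0).
Central meridian λ₀ = 6×35 − 183 = 27°.

Zone 35S, central meridian 27°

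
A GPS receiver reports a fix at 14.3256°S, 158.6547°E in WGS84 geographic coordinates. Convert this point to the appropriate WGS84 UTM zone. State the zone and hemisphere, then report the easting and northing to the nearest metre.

Longitude 158.6547° lies in the 6° band [156°, 162°), giving zone 57; latitude is south of the equator, so 57S.
Zone 57 central meridian λ₀ = 6×57 − 183 = 159°; Δλ = -0.3453°.
Transverse Mercator on WGS84 with k₀ = 0.9996 gives E = 462763.685 m, N = 8416235.700 m.

Zone 57S: E 462764 m, N 8416236 m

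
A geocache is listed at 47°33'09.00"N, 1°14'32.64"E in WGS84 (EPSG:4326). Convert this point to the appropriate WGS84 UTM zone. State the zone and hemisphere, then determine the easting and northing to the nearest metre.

Zone 31N: E 367763 m, N 5268061 m

Longitude 1.2424° lies in the 6° band [0°, 6°), giving zone 31; latitude is north of the equator, so 31N.
Zone 31 central meridian λ₀ = 6×31 − 183 = 3°; Δλ = -1.7576°.
Transverse Mercator on WGS84 with k₀ = 0.9996 gives E = 367762.951 m, N = 5268061.266 m.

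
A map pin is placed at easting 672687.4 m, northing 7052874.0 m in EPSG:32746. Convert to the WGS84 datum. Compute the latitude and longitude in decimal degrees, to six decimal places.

Zone 46S: λ₀ = 93°, k₀ = 0.9996, false easting 500000 m, false northing 10000000 m.
Meridian distance M = (N − FN)/k₀ = -2948305.3 m.
Inverse transverse Mercator on WGS84 gives φ = -26.63449975°, λ = 94.73480031°.

lat -26.634500°, lon 94.734800°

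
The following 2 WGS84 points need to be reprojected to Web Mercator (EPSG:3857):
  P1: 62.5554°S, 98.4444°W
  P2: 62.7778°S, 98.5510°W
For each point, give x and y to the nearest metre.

Web Mercator: x = R·λ, y = R·ln tan(π/4+φ/2), R = 6378137 m.
P1 (-62.5554°, -98.4444°) → (-10958780.479, -8992054.709) m.
P2 (-62.7778°, -98.5510°) → (-10970647.137, -9045973.132) m.

P1: x -10958780 m, y -8992055 m; P2: x -10970647 m, y -9045973 m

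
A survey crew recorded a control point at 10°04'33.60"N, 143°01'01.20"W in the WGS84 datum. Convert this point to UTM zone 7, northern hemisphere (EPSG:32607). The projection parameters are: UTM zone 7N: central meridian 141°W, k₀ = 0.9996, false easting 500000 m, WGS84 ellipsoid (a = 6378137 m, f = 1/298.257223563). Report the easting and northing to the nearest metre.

Zone 7 central meridian λ₀ = 6×7 − 183 = -141°; Δλ = -2.0170°.
Transverse Mercator on WGS84 with k₀ = 0.9996 gives E = 278954.266 m, N = 1114496.255 m.

E 278954 m, N 1114496 m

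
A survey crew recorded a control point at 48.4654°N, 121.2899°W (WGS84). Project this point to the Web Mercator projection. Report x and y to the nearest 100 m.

Web Mercator is spherical with R = a = 6378137 m.
x = R·λ = 6378137 × -2.116908104 = -13501929.906 m.
y = R·ln tan(π/4 + φ/2) = 6378137 × 0.969661365 = 6184633.027 m.

x -13501900 m, y 6184600 m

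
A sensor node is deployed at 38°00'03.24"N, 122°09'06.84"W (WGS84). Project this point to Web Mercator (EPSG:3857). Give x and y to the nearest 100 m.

Web Mercator is spherical with R = a = 6378137 m.
x = R·λ = 6378137 × -2.131952843 = -13597887.307 m.
y = R·ln tan(π/4 + φ/2) = 6378137 × 0.718007931 = 4579552.953 m.

x -13597900 m, y 4579600 m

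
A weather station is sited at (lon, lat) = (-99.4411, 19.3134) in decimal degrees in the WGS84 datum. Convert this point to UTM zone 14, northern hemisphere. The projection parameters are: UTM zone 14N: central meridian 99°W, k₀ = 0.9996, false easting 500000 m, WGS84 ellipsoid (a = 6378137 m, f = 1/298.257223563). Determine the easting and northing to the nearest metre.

E 453662 m, N 2135564 m

Zone 14 central meridian λ₀ = 6×14 − 183 = -99°; Δλ = -0.4411°.
Transverse Mercator on WGS84 with k₀ = 0.9996 gives E = 453661.520 m, N = 2135564.054 m.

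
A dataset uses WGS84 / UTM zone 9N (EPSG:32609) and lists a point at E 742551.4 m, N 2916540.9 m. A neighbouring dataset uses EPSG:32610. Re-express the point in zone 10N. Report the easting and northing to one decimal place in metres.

UTM 9N → geographic: φ = 26.34830011°, λ = -126.56960025°.
UTM 10N (λ₀ = -123°) forward: E = 143682.102 m, N = 2919187.279 m.

E 143682.1 m, N 2919187.3 m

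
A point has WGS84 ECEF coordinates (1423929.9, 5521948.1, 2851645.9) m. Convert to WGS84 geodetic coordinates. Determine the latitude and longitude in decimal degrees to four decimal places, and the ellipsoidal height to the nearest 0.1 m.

lat 26.7221°, lon 75.5403°, h 2000.9 m

λ = atan2(Y, X) = 75.54030001°; p = √(X²+Y²) = 5702586.0 m.
Bowring's method on WGS84 (a = 6378137 m, b = 6356752.314 m) gives φ = 26.72210005°, h = 2000.853 m.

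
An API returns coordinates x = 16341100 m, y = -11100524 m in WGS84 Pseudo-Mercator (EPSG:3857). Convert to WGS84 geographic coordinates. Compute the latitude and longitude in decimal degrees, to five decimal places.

R = 6378137 m. λ = x/R = 146.79459889°.
φ = 2·arctan(exp(y/R)) − 90° = 2·arctan(0.17545) − 90° = -70.09749987°.

lat -70.09750°, lon 146.79460°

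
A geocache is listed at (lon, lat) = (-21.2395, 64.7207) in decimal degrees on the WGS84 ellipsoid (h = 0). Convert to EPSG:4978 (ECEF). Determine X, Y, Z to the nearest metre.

X 2545633 m, Y -989406 m, Z 5744481 m

WGS84: a = 6378137 m, e² = 0.006694380; N(φ) = a/√(1−e²sin²φ) = 6395664.744 m.
X = (N+h)·cosφ·cosλ = 2545633.187 m; Y = (N+h)·cosφ·sinλ = -989405.583 m; Z = (N(1−e²)+h)·sinφ = 5744481.072 m.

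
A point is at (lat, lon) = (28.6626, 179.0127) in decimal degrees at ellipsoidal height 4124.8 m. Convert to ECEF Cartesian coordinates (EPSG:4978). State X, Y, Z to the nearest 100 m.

WGS84: a = 6378137 m, e² = 0.006694380; N(φ) = a/√(1−e²sin²φ) = 6383054.299 m.
X = (N+h)·cosφ·cosλ = -5603658.574 m; Y = (N+h)·cosφ·sinλ = 96569.761 m; Z = (N(1−e²)+h)·sinφ = 3043120.026 m.

X -5603700 m, Y 96600 m, Z 3043100 m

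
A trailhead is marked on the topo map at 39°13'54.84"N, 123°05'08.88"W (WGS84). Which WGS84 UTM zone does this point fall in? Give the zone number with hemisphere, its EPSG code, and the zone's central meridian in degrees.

UTM zone = ⌊(λ + 180)/6⌋ + 1; -123.0858° ∈ [-126°, -120°) → zone 10.
Hemisphere: N (φ ≥ 0).
Central meridian λ₀ = 6×10 − 183 = -123°.
EPSG code: 32610.

Zone 10N (EPSG:32610), central meridian -123°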